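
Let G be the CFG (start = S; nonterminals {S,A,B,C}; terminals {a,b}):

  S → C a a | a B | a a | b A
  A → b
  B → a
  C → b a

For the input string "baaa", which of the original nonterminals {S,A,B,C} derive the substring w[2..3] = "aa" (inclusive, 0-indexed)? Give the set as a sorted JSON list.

Convert to CNF:
  S -> C X2 | T0 A | T1 B | T1 T1
  A -> b
  B -> a
  C -> T0 T1
  T0 -> b
  T1 -> a
  X2 -> T1 T1

CYK fill, restricted to cells inside w[2..3]:
  T[2,2] 'a' = {B,T1}  orig:{B}
  T[3,3] 'a' = {B,T1}  orig:{B}
  T[2,3] 'aa' = {S,X2}  orig:{S}

Original NTs in T[2,3] deriving "aa": ["S"]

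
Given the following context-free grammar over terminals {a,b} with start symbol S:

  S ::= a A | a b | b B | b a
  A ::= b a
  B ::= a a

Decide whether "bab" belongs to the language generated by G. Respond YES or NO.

Convert to CNF:
  S -> T0 B | T0 T1 | T1 A | T1 T0
  A -> T0 T1
  B -> T1 T1
  T0 -> b
  T1 -> a

CYK fill:
  [0..0]={T0}  "b"  orig:{}
  [1..1]={T1}  "a"  orig:{}
  [2..2]={T0}  "b"  orig:{}
  [0..1]={A,S}  "ba"
  [1..2]={S}  "ab"
  [0..2]=∅  "bab"

S ∉ T[0,2] ⇒ NO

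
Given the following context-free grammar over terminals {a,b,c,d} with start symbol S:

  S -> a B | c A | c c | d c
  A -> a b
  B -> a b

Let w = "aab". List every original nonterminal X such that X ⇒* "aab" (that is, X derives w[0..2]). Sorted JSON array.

Convert to CNF:
  S -> T0 B | T2 A | T2 T2 | T3 T2
  A -> T0 T1
  B -> T0 T1
  T0 -> a
  T1 -> b
  T2 -> c
  T3 -> d

Fill CYK table bottom-up, restricted to cells inside w[0..2]:
  T[0,0] 'a' = {T0}  orig:{}
  T[1,1] 'a' = {T0}  orig:{}
  T[2,2] 'b' = {T1}  orig:{}
  T[0,1] 'aa' = ∅
  T[1,2] 'ab' = {A,B}
  T[0,2] 'aab' = {S}

Original NTs in T[0,2] deriving "aab": ["S"]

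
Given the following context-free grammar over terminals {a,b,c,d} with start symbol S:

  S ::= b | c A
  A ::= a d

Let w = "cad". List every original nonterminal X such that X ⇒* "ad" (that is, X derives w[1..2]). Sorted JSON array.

CNF form of G:
  S -> T2 A | b
  A -> T0 T1
  T0 -> a
  T1 -> d
  T2 -> c

CYK table (by increasing span) — only the sub-triangle for w[1..2]:
  T[1,1] 'a' = {T0}  orig:{}
  T[2,2] 'd' = {T1}  orig:{}
  T[1,2] 'ad' = {A}

Original NTs in T[1,2] deriving "ad": ["A"]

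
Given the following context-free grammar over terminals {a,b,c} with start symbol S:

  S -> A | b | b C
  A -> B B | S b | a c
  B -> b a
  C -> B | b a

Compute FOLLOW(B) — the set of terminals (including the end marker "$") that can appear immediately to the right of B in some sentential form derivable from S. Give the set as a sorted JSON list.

Compute FIRST by fixpoint:
iter 1:
  A via A→a c: +{a}
  B via B→b a: +{b}
  C via C→B: +{b}
  S via S→A: +{a}
  S via S→b: +{b}
  FIRST[S]={a,b}  FIRST[A]={a}  FIRST[B]={b}  FIRST[C]={b}
iter 2:
  A via A→B B: +{b}
  FIRST[S]={a,b}  FIRST[A]={a,b}  FIRST[B]={b}  FIRST[C]={b}
iter 3: — fixpoint
  FIRST[S]={a,b}  FIRST[A]={a,b}  FIRST[B]={b}  FIRST[C]={b}

Compute FOLLOW by fixpoint:
initialize: $ ∈ FOLLOW(S)
[1]
  A→B B: FOLLOW(B) ⊇ FIRST(B) = {b}; new: +{b}
  A→S b: FOLLOW(S) ⊇ FIRST(b) = {b}; new: +{b}
  S→A: FOLLOW(A) ⊇ FOLLOW(S) ⊇ {$,b}; new: +{$,b}
  S→b C: FOLLOW(C) ⊇ FOLLOW(S) ⊇ {$,b}; new: +{$,b}
  FOLLOW(S)={$,b}  FOLLOW(A)={$,b}  FOLLOW(B)={b}  FOLLOW(C)={$,b}
[2]
  A→B B: FOLLOW(B) ⊇ FOLLOW(A) ⊇ {$,b}; new: +{$}
  FOLLOW(S)={$,b}  FOLLOW(A)={$,b}  FOLLOW(B)={$,b}  FOLLOW(C)={$,b}
[3] — fixpoint
  FOLLOW(S)={$,b}  FOLLOW(A)={$,b}  FOLLOW(B)={$,b}  FOLLOW(C)={$,b}

FOLLOW(B) = ["$", "b"]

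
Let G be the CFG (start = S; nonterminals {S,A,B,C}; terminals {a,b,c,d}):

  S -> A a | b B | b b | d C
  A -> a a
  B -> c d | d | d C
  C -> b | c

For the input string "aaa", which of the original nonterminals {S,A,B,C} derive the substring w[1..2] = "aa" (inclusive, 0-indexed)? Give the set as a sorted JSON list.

CNF form of G:
  S -> A T0 | T2 C | T3 B | T3 T3
  A -> T0 T0
  B -> T1 T2 | T2 C | d
  C -> b | c
  T0 -> a
  T1 -> c
  T2 -> d
  T3 -> b

CYK fill — only the sub-triangle for w[1..2]:
  [1..1]={T0}  "a"  orig:{}
  [2..2]={T0}  "a"  orig:{}
  [1..2]={A}  "aa"

Original NTs in T[1,2] deriving "aa": ["A"]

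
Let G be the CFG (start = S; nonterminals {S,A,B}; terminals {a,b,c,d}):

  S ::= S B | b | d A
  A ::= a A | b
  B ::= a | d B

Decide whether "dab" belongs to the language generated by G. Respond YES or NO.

CNF form of G:
  S -> S B | T1 A | b
  A -> T0 A | b
  B -> T1 B | a
  T0 -> a
  T1 -> d

CYK table (by increasing span):
  cell(0,0) d: {T1}  orig:{}
  cell(1,1) a: {B,T0}  orig:{B}
  cell(2,2) b: {A,S}
  cell(0,1) da: {B}
  cell(1,2) ab: {A}
  cell(0,2) dab: {S}

S ∈ T[0,2] ⇒ YES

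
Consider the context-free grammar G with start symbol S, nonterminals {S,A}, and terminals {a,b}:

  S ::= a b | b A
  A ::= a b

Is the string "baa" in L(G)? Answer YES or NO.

CNF form of G:
  S -> T0 T1 | T1 A
  A -> T0 T1
  T0 -> a
  T1 -> b

CYK fill:
  cell(0,0) b: {T1}  orig:{}
  cell(1,1) a: {T0}  orig:{}
  cell(2,2) a: {T0}  orig:{}
  cell(0,1) ba: ∅
  cell(1,2) aa: ∅
  cell(0,2) baa: ∅

S ∉ T[0,2] ⇒ NO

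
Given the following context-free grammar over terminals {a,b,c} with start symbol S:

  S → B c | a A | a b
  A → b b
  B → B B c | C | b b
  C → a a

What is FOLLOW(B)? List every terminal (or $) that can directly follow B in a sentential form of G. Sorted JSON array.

Compute FIRST by fixpoint:
pass 1:
  A via A→b b: +{b}
  B via B→b b: +{b}
  C via C→a a: +{a}
  S via S→B c: +{b}
  S via S→a A: +{a}
  S: {a,b}  A: {b}  B: {b}  C: {a}
pass 2:
  B via B→C: +{a}
  S: {a,b}  A: {b}  B: {a,b}  C: {a}
pass 3: (stable)
  S: {a,b}  A: {b}  B: {a,b}  C: {a}

FOLLOW sets:
seed FOLLOW(S) with $
pass 1:
  B→B B c: FOLLOW(B) ⊇ FIRST(B) = {a,b}; new: +{a,b}
  B→B B c: FOLLOW(B) ⊇ FIRST(c) = {c}; new: +{c}
  B→C: FOLLOW(C) ⊇ FOLLOW(B) ⊇ {a,b,c}; new: +{a,b,c}
  S→a A: FOLLOW(A) ⊇ FOLLOW(S) ⊇ {$}; new: +{$}
  S: {$}  A: {$}  B: {a,b,c}  C: {a,b,c}
pass 2: — fixpoint
  S: {$}  A: {$}  B: {a,b,c}  C: {a,b,c}

FOLLOW(B) = ["a", "b", "c"]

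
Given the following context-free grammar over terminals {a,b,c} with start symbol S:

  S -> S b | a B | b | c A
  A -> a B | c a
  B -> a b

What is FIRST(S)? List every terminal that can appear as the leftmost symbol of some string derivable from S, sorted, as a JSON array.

FIRST sets, iterate to fixpoint:
iter 1:
  A via A→a B: +{a}
  A via A→c a: +{c}
  B via B→a b: +{a}
  S via S→a B: +{a}
  S via S→b: +{b}
  S via S→c A: +{c}
  S: {a,b,c}  A: {a,c}  B: {a}
iter 2: done
  S: {a,b,c}  A: {a,c}  B: {a}

FIRST(S) = ["a", "b", "c"]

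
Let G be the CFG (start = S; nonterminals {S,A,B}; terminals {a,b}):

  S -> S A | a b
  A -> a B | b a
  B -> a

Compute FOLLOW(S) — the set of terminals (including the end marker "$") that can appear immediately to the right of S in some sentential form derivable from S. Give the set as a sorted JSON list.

FIRST iteration:
round 1:
  A via A→a B: +{a}
  A via A→b a: +{b}
  B via B→a: +{a}
  S via S→a b: +{a}
  FIRST[S]={a}  FIRST[A]={a,b}  FIRST[B]={a}
round 2: (no change)
  FIRST[S]={a}  FIRST[A]={a,b}  FIRST[B]={a}

FOLLOW sets:
seed FOLLOW(S) with $
pass 1:
  S→S A: FOLLOW(S) ⊇ FIRST(A) = {a,b}; new: +{a,b}
  S→S A: FOLLOW(A) ⊇ FOLLOW(S) ⊇ {$,a,b}; new: +{$,a,b}
  FOLLOW(S)={$,a,b}  FOLLOW(A)={$,a,b}  FOLLOW(B)={}
pass 2:
  A→a B: FOLLOW(B) ⊇ FOLLOW(A) ⊇ {$,a,b}; new: +{$,a,b}
  FOLLOW(S)={$,a,b}  FOLLOW(A)={$,a,b}  FOLLOW(B)={$,a,b}
pass 3: — fixpoint
  FOLLOW(S)={$,a,b}  FOLLOW(A)={$,a,b}  FOLLOW(B)={$,a,b}

FOLLOW(S) = ["$", "a", "b"]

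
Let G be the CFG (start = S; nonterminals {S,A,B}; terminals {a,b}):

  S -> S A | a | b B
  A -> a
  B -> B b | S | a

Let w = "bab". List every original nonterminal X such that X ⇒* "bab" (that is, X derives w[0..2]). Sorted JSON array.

Convert to CNF:
  S -> S A | T0 B | a
  A -> a
  B -> B T0 | S A | T0 B | a
  T0 -> b

CYK fill, restricted to cells inside w[0..2]:
  T[0,0] 'b' = {T0}  orig:{}
  T[1,1] 'a' = {A,B,S}
  T[2,2] 'b' = {T0}  orig:{}
  T[0,1] 'ba' = {B,S}
  T[1,2] 'ab' = {B}
  T[0,2] 'bab' = {B,S}

Original NTs in T[0,2] deriving "bab": ["B", "S"]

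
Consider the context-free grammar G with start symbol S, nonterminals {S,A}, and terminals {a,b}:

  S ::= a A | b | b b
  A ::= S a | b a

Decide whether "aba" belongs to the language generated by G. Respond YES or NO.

CNF form of G:
  S -> T0 A | T1 T1 | b
  A -> S T0 | T1 T0
  T0 -> a
  T1 -> b

CYK fill:
  [0..0]={T0}  "a"  orig:{}
  [1..1]={S,T1}  "b"  orig:{S}
  [2..2]={T0}  "a"  orig:{}
  [0..1]=∅  "ab"
  [1..2]={A}  "ba"
  [0..2]={S}  "aba"

S ∈ T[0,2] ⇒ YES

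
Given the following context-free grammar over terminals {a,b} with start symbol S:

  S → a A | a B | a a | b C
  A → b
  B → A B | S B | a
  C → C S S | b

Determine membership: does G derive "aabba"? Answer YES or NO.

Convert to CNF:
  S -> T0 A | T0 B | T0 T0 | T1 C
  A -> b
  B -> A B | S B | a
  C -> C X2 | b
  T0 -> a
  T1 -> b
  X2 -> S S

Fill CYK table bottom-up:
  cell(0,0) a: {B,T0}  orig:{B}
  cell(1,1) a: {B,T0}  orig:{B}
  cell(2,2) b: {A,C,T1}  orig:{A,C}
  cell(3,3) b: {A,C,T1}  orig:{A,C}
  cell(4,4) a: {B,T0}  orig:{B}
  cell(0,1) aa: {S}
  cell(1,2) ab: {S}
  cell(2,3) bb: {S}
  cell(3,4) ba: {B}
  cell(0,2) aab: ∅
  cell(1,3) abb: ∅
  cell(2,4) bba: {B}
  cell(0,3) aabb: {X2}  orig:{}
  cell(1,4) abba: {B,S}
  cell(0,4) aabba: {B,S}

S ∈ T[0,4] ⇒ YES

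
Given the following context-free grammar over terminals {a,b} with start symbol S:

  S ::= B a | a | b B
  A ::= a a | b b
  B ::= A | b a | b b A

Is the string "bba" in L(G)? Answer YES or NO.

Convert to CNF:
  S -> B T0 | T1 B | a
  A -> T0 T0 | T1 T1
  B -> T0 T0 | T1 T0 | T1 T1 | T1 X2
  T0 -> a
  T1 -> b
  X2 -> T1 A

Fill CYK table bottom-up:
  [0..0]={T1}  "b"  orig:{}
  [1..1]={T1}  "b"  orig:{}
  [2..2]={S,T0}  "a"  orig:{S}
  [0..1]={A,B}  "bb"
  [1..2]={B}  "ba"
  [0..2]={S}  "bba"

S ∈ T[0,2] ⇒ YES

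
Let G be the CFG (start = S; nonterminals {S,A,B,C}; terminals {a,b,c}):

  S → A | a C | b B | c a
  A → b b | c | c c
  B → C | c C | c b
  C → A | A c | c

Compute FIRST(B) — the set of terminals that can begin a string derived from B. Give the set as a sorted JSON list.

FIRST iteration:
[1]
  A via A→b b: +{b}
  A via A→c: +{c}
  B via B→c C: +{c}
  C via C→A: +{b,c}
  S via S→A: +{b,c}
  S via S→a C: +{a}
  S: {a,b,c}  A: {b,c}  B: {c}  C: {b,c}
[2]
  B via B→C: +{b}
  S: {a,b,c}  A: {b,c}  B: {b,c}  C: {b,c}
[3] — fixpoint
  S: {a,b,c}  A: {b,c}  B: {b,c}  C: {b,c}

FIRST(B) = ["b", "c"]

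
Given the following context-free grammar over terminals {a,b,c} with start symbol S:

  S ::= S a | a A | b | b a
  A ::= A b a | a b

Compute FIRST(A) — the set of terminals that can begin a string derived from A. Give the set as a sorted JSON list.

FIRST sets, iterate to fixpoint:
[1]
  A via A→a b: +{a}
  S via S→a A: +{a}
  S via S→b: +{b}
  S: {a,b}  A: {a}
[2] (stable)
  S: {a,b}  A: {a}

FIRST(A) = ["a"]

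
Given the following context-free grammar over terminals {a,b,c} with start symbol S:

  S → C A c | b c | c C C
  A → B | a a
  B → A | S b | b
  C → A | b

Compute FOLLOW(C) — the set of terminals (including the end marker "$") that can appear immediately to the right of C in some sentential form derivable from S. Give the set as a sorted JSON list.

FIRST sets, iterate to fixpoint:
pass 1:
  A via A→a a: +{a}
  B via B→A: +{a}
  B via B→b: +{b}
  C via C→A: +{a}
  C via C→b: +{b}
  S via S→C A c: +{a,b}
  S via S→c C C: +{c}
  FIRST[S]={a,b,c}  FIRST[A]={a}  FIRST[B]={a,b}  FIRST[C]={a,b}
pass 2:
  A via A→B: +{b}
  B via B→S b: +{c}
  FIRST[S]={a,b,c}  FIRST[A]={a,b}  FIRST[B]={a,b,c}  FIRST[C]={a,b}
pass 3:
  A via A→B: +{c}
  C via C→A: +{c}
  FIRST[S]={a,b,c}  FIRST[A]={a,b,c}  FIRST[B]={a,b,c}  FIRST[C]={a,b,c}
pass 4: done
  FIRST[S]={a,b,c}  FIRST[A]={a,b,c}  FIRST[B]={a,b,c}  FIRST[C]={a,b,c}

FOLLOW sets:
initialize: $ ∈ FOLLOW(S)
round 1:
  B→S b: FOLLOW(S) ⊇ FIRST(b) = {b}; new: +{b}
  S→C A c: FOLLOW(C) ⊇ FIRST(A) = {a,b,c}; new: +{a,b,c}
  S→C A c: FOLLOW(A) ⊇ FIRST(c) = {c}; new: +{c}
  S→c C C: FOLLOW(C) ⊇ FOLLOW(S) ⊇ {$,b}; new: +{$}
  FOLLOW(S)={$,b}  FOLLOW(A)={c}  FOLLOW(B)={}  FOLLOW(C)={$,a,b,c}
round 2:
  A→B: FOLLOW(B) ⊇ FOLLOW(A) ⊇ {c}; new: +{c}
  C→A: FOLLOW(A) ⊇ FOLLOW(C) ⊇ {$,a,b,c}; new: +{$,a,b}
  FOLLOW(S)={$,b}  FOLLOW(A)={$,a,b,c}  FOLLOW(B)={c}  FOLLOW(C)={$,a,b,c}
round 3:
  A→B: FOLLOW(B) ⊇ FOLLOW(A) ⊇ {$,a,b,c}; new: +{$,a,b}
  FOLLOW(S)={$,b}  FOLLOW(A)={$,a,b,c}  FOLLOW(B)={$,a,b,c}  FOLLOW(C)={$,a,b,c}
round 4: (no change)
  FOLLOW(S)={$,b}  FOLLOW(A)={$,a,b,c}  FOLLOW(B)={$,a,b,c}  FOLLOW(C)={$,a,b,c}

FOLLOW(C) = ["$", "a", "b", "c"]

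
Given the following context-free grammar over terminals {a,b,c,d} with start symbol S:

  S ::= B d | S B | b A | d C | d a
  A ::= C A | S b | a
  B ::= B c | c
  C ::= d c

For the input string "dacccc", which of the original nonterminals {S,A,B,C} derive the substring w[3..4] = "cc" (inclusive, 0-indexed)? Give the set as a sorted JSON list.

Convert to CNF:
  S -> B T2 | S B | T0 A | T2 C | T2 T3
  A -> C A | S T0 | a
  B -> B T1 | c
  C -> T2 T1
  T0 -> b
  T1 -> c
  T2 -> d
  T3 -> a

CYK table (by increasing span) — only the sub-triangle for w[3..4]:
  cell(3,3) c: {B,T1}  orig:{B}
  cell(4,4) c: {B,T1}  orig:{B}
  cell(3,4) cc: {B}

Original NTs in T[3,4] deriving "cc": ["B"]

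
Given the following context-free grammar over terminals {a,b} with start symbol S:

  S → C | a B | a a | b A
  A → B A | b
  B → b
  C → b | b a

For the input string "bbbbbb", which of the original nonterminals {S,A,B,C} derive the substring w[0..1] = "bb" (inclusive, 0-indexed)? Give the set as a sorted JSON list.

Convert to CNF:
  S -> T0 A | T0 T1 | T1 B | T1 T1 | b
  A -> B A | b
  B -> b
  C -> T0 T1 | b
  T0 -> b
  T1 -> a

CYK fill — only the sub-triangle for w[0..1]:
  cell(0,0) b: {A,B,C,S,T0}  orig:{A,B,C,S}
  cell(1,1) b: {A,B,C,S,T0}  orig:{A,B,C,S}
  cell(0,1) bb: {A,S}

Original NTs in T[0,1] deriving "bb": ["A", "S"]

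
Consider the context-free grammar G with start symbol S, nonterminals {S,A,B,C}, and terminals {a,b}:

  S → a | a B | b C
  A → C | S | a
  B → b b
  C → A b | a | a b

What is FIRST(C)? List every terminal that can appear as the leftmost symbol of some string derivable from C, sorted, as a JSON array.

FIRST iteration:
iter 1:
  A via A→a: +{a}
  B via B→b b: +{b}
  C via C→A b: +{a}
  S via S→a: +{a}
  S via S→b C: +{b}
  FIRST[S]={a,b}  FIRST[A]={a}  FIRST[B]={b}  FIRST[C]={a}
iter 2:
  A via A→S: +{b}
  C via C→A b: +{b}
  FIRST[S]={a,b}  FIRST[A]={a,b}  FIRST[B]={b}  FIRST[C]={a,b}
iter 3: (no change)
  FIRST[S]={a,b}  FIRST[A]={a,b}  FIRST[B]={b}  FIRST[C]={a,b}

FIRST(C) = ["a", "b"]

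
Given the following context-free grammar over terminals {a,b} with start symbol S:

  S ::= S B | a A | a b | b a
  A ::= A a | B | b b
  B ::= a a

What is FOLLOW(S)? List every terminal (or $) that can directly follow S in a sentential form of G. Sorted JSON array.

Compute FIRST by fixpoint:
round 1:
  A via A→b b: +{b}
  B via B→a a: +{a}
  S via S→a A: +{a}
  S via S→b a: +{b}
  FIRST[S]={a,b}  FIRST[A]={b}  FIRST[B]={a}
round 2:
  A via A→B: +{a}
  FIRST[S]={a,b}  FIRST[A]={a,b}  FIRST[B]={a}
round 3: (stable)
  FIRST[S]={a,b}  FIRST[A]={a,b}  FIRST[B]={a}

FOLLOW sets:
FOLLOW(S) := {$}
round 1:
  A→A a: FOLLOW(A) ⊇ FIRST(a) = {a}; new: +{a}
  A→B: FOLLOW(B) ⊇ FOLLOW(A) ⊇ {a}; new: +{a}
  S→S B: FOLLOW(S) ⊇ FIRST(B) = {a}; new: +{a}
  S→S B: FOLLOW(B) ⊇ FOLLOW(S) ⊇ {$,a}; new: +{$}
  S→a A: FOLLOW(A) ⊇ FOLLOW(S) ⊇ {$,a}; new: +{$}
  FOLLOW[S]={$,a}  FOLLOW[A]={$,a}  FOLLOW[B]={$,a}
round 2: done
  FOLLOW[S]={$,a}  FOLLOW[A]={$,a}  FOLLOW[B]={$,a}

FOLLOW(S) = ["$", "a"]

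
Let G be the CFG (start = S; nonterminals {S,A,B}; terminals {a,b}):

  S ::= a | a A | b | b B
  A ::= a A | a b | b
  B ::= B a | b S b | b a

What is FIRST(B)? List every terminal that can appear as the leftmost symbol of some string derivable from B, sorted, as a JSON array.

FIRST iteration:
[1]
  A via A→a A: +{a}
  A via A→b: +{b}
  B via B→b S b: +{b}
  S via S→a: +{a}
  S via S→b: +{b}
  FIRST(S)={a,b}  FIRST(A)={a,b}  FIRST(B)={b}
[2] — fixpoint
  FIRST(S)={a,b}  FIRST(A)={a,b}  FIRST(B)={b}

FIRST(B) = ["b"]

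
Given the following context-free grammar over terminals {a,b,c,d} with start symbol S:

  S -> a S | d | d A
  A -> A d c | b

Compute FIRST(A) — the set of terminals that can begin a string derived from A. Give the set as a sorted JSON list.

FIRST sets, iterate to fixpoint:
pass 1:
  A via A→b: +{b}
  S via S→a S: +{a}
  S via S→d: +{d}
  FIRST(S)={a,d}  FIRST(A)={b}
pass 2: (stable)
  FIRST(S)={a,d}  FIRST(A)={b}

FIRST(A) = ["b"]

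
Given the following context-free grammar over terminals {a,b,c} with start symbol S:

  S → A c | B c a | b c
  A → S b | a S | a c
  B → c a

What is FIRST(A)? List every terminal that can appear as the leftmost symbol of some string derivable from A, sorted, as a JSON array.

Compute FIRST by fixpoint:
pass 1:
  A via A→a S: +{a}
  B via B→c a: +{c}
  S via S→A c: +{a}
  S via S→B c a: +{c}
  S via S→b c: +{b}
  FIRST[S]={a,b,c}  FIRST[A]={a}  FIRST[B]={c}
pass 2:
  A via A→S b: +{b,c}
  FIRST[S]={a,b,c}  FIRST[A]={a,b,c}  FIRST[B]={c}
pass 3: (no change)
  FIRST[S]={a,b,c}  FIRST[A]={a,b,c}  FIRST[B]={c}

FIRST(A) = ["a", "b", "c"]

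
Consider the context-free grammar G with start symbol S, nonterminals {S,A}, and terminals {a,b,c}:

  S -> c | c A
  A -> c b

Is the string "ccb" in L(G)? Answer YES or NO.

CNF form of G:
  S -> T0 A | c
  A -> T0 T1
  T0 -> c
  T1 -> b

CYK fill:
  [0..0]={S,T0}  "c"  orig:{S}
  [1..1]={S,T0}  "c"  orig:{S}
  [2..2]={T1}  "b"  orig:{}
  [0..1]=∅  "cc"
  [1..2]={A}  "cb"
  [0..2]={S}  "ccb"

S ∈ T[0,2] ⇒ YES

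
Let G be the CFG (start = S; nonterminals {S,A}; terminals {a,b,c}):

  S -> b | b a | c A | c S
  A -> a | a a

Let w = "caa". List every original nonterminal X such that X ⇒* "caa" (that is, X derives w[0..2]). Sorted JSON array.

CNF form of G:
  S -> T1 T0 | T2 A | T2 S | b
  A -> T0 T0 | a
  T0 -> a
  T1 -> b
  T2 -> c

CYK table (by increasing span), restricted to cells inside w[0..2]:
  [0..0]={T2}  "c"  orig:{}
  [1..1]={A,T0}  "a"  orig:{A}
  [2..2]={A,T0}  "a"  orig:{A}
  [0..1]={S}  "ca"
  [1..2]={A}  "aa"
  [0..2]={S}  "caa"

Original NTs in T[0,2] deriving "caa": ["S"]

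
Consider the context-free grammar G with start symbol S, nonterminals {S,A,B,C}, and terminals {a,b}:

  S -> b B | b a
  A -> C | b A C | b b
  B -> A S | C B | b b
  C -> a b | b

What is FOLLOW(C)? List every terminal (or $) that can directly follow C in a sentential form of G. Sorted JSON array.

FIRST sets, iterate to fixpoint:
iter 1:
  A via A→b A C: +{b}
  B via B→A S: +{b}
  C via C→a b: +{a}
  C via C→b: +{b}
  S via S→b B: +{b}
  FIRST[S]={b}  FIRST[A]={b}  FIRST[B]={b}  FIRST[C]={a,b}
iter 2:
  A via A→C: +{a}
  B via B→A S: +{a}
  FIRST[S]={b}  FIRST[A]={a,b}  FIRST[B]={a,b}  FIRST[C]={a,b}
iter 3: (no change)
  FIRST[S]={b}  FIRST[A]={a,b}  FIRST[B]={a,b}  FIRST[C]={a,b}

FOLLOW sets:
initialize: $ ∈ FOLLOW(S)
[1]
  A→b A C: FOLLOW(A) ⊇ FIRST(C) = {a,b}; new: +{a,b}
  A→b A C: FOLLOW(C) ⊇ FOLLOW(A) ⊇ {a,b}; new: +{a,b}
  S→b B: FOLLOW(B) ⊇ FOLLOW(S) ⊇ {$}; new: +{$}
  FOLLOW(S)={$}  FOLLOW(A)={a,b}  FOLLOW(B)={$}  FOLLOW(C)={a,b}
[2] done
  FOLLOW(S)={$}  FOLLOW(A)={a,b}  FOLLOW(B)={$}  FOLLOW(C)={a,b}

FOLLOW(C) = ["a", "b"]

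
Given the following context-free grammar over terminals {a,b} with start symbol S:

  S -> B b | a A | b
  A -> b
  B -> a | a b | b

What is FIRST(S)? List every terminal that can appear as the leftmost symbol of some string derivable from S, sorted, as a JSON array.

FIRST iteration:
[1]
  A via A→b: +{b}
  B via B→a: +{a}
  B via B→b: +{b}
  S via S→B b: +{a,b}
  S: {a,b}  A: {b}  B: {a,b}
[2] — fixpoint
  S: {a,b}  A: {b}  B: {a,b}

FIRST(S) = ["a", "b"]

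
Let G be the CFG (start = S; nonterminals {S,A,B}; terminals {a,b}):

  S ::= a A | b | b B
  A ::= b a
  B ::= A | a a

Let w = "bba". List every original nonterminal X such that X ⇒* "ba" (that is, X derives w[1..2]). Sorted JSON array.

CNF form of G:
  S -> T0 B | T1 A | b
  A -> T0 T1
  B -> T0 T1 | T1 T1
  T0 -> b
  T1 -> a

Fill CYK table bottom-up (cells [i..j] with 1 ≤ i ≤ j ≤ 2 only):
  T[1,1] 'b' = {S,T0}  orig:{S}
  T[2,2] 'a' = {T1}  orig:{}
  T[1,2] 'ba' = {A,B}

Original NTs in T[1,2] deriving "ba": ["A", "B"]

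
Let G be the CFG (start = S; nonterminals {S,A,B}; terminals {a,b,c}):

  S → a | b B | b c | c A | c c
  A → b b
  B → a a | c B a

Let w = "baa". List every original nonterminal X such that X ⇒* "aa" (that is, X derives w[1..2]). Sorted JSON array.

Convert to CNF:
  S -> T0 B | T0 T2 | T2 A | T2 T2 | a
  A -> T0 T0
  B -> T1 T1 | T2 X3
  T0 -> b
  T1 -> a
  T2 -> c
  X3 -> B T1

CYK table (by increasing span), restricted to cells inside w[1..2]:
  T[1,1] 'a' = {S,T1}  orig:{S}
  T[2,2] 'a' = {S,T1}  orig:{S}
  T[1,2] 'aa' = {B}

Original NTs in T[1,2] deriving "aa": ["B"]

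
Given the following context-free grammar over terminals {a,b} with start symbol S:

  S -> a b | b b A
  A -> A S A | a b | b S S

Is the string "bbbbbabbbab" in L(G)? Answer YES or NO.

CNF form of G:
  S -> T0 T1 | T1 X4
  A -> A X2 | T0 T1 | T1 X3
  T0 -> a
  T1 -> b
  X2 -> S A
  X3 -> S S
  X4 -> T1 A

CYK fill:
  [0..0]={T1}  "b"  orig:{}
  [1..1]={T1}  "b"  orig:{}
  [2..2]={T1}  "b"  orig:{}
  [3..3]={T1}  "b"  orig:{}
  [4..4]={T1}  "b"  orig:{}
  [5..5]={T0}  "a"  orig:{}
  [6..6]={T1}  "b"  orig:{}
  [7..7]={T1}  "b"  orig:{}
  [8..8]={T1}  "b"  orig:{}
  [9..9]={T0}  "a"  orig:{}
  [10..10]={T1}  "b"  orig:{}
  [0..1]=∅  "bb"
  [1..2]=∅  "bb"
  [2..3]=∅  "bb"
  [3..4]=∅  "bb"
  [4..5]=∅  "ba"
  [5..6]={A,S}  "ab"
  [6..7]=∅  "bb"
  [7..8]=∅  "bb"
  [8..9]=∅  "ba"
  [9..10]={A,S}  "ab"
  [0..2]=∅  "bbb"
  [1..3]=∅  "bbb"
  [2..4]=∅  "bbb"
  [3..5]=∅  "bba"
  [4..6]={X4}  "bab"  orig:{}
  [5..7]=∅  "abb"
  [6..8]=∅  "bbb"
  [7..9]=∅  "bba"
  [8..10]={X4}  "bab"  orig:{}
  [0..3]=∅  "bbbb"
  [1..4]=∅  "bbbb"
  [2..5]=∅  "bbba"
  [3..6]={S}  "bbab"
  [4..7]=∅  "babb"
  [5..8]=∅  "abbb"
  [6..9]=∅  "bbba"
  [7..10]={S}  "bbab"
  [0..4]=∅  "bbbbb"
  [1..5]=∅  "bbbba"
  [2..6]=∅  "bbbab"
  [3..7]=∅  "bbabb"
  [4..8]=∅  "babbb"
  [5..9]=∅  "abbba"
  [6..10]=∅  "bbbab"
  [0..5]=∅  "bbbbba"
  [1..6]=∅  "bbbbab"
  [2..7]=∅  "bbbabb"
  [3..8]=∅  "bbabbb"
  [4..9]=∅  "babbba"
  [5..10]={X3}  "abbbab"  orig:{}
  [0..6]=∅  "bbbbbab"
  [1..7]=∅  "bbbbabb"
  [2..8]=∅  "bbbabbb"
  [3..9]=∅  "bbabbba"
  [4..10]={A}  "babbbab"
  [0..7]=∅  "bbbbbabb"
  [1..8]=∅  "bbbbabbb"
  [2..9]=∅  "bbbabbba"
  [3..10]={X3,X4}  "bbabbbab"  orig:{}
  [0..8]=∅  "bbbbbabbb"
  [1..9]=∅  "bbbbabbba"
  [2..10]={A,S}  "bbbabbbab"
  [0..9]=∅  "bbbbbabbba"
  [1..10]={X4}  "bbbbabbbab"  orig:{}
  [0..10]={S}  "bbbbbabbbab"

S ∈ T[0,10] ⇒ YES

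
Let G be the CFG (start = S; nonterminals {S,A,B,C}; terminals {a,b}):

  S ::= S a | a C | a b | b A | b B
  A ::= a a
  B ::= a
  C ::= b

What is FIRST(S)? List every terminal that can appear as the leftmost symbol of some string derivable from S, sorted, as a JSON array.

FIRST iteration:
[1]
  A via A→a a: +{a}
  B via B→a: +{a}
  C via C→b: +{b}
  S via S→a C: +{a}
  S via S→b A: +{b}
  FIRST(S)={a,b}  FIRST(A)={a}  FIRST(B)={a}  FIRST(C)={b}
[2] — fixpoint
  FIRST(S)={a,b}  FIRST(A)={a}  FIRST(B)={a}  FIRST(C)={b}

FIRST(S) = ["a", "b"]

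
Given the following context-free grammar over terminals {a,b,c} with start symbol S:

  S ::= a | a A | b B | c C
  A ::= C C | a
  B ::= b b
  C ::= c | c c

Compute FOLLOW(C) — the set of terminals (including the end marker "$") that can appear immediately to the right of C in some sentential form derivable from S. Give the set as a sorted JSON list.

FIRST sets, iterate to fixpoint:
pass 1:
  A via A→a: +{a}
  B via B→b b: +{b}
  C via C→c: +{c}
  S via S→a: +{a}
  S via S→b B: +{b}
  S via S→c C: +{c}
  FIRST(S)={a,b,c}  FIRST(A)={a}  FIRST(B)={b}  FIRST(C)={c}
pass 2:
  A via A→C C: +{c}
  FIRST(S)={a,b,c}  FIRST(A)={a,c}  FIRST(B)={b}  FIRST(C)={c}
pass 3: (no change)
  FIRST(S)={a,b,c}  FIRST(A)={a,c}  FIRST(B)={b}  FIRST(C)={c}

FOLLOW sets:
initialize: $ ∈ FOLLOW(S)
pass 1:
  A→C C: FOLLOW(C) ⊇ FIRST(C) = {c}; new: +{c}
  S→a A: FOLLOW(A) ⊇ FOLLOW(S) ⊇ {$}; new: +{$}
  S→b B: FOLLOW(B) ⊇ FOLLOW(S) ⊇ {$}; new: +{$}
  S→c C: FOLLOW(C) ⊇ FOLLOW(S) ⊇ {$}; new: +{$}
  S: {$}  A: {$}  B: {$}  C: {$,c}
pass 2: (stable)
  S: {$}  A: {$}  B: {$}  C: {$,c}

FOLLOW(C) = ["$", "c"]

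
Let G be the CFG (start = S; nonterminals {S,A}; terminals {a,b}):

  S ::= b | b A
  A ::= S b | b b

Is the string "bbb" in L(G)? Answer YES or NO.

Convert to CNF:
  S -> T0 A | b
  A -> S T0 | T0 T0
  T0 -> b

CYK fill:
  [0..0]={S,T0}  "b"  orig:{S}
  [1..1]={S,T0}  "b"  orig:{S}
  [2..2]={S,T0}  "b"  orig:{S}
  [0..1]={A}  "bb"
  [1..2]={A}  "bb"
  [0..2]={S}  "bbb"

S ∈ T[0,2] ⇒ YES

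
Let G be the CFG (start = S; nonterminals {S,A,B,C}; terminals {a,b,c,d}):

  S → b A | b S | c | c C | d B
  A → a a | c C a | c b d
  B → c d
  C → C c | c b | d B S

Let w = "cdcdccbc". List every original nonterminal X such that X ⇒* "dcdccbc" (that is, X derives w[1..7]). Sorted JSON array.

CNF form of G:
  S -> T1 C | T2 A | T2 S | T3 B | c
  A -> T0 T0 | T1 X4 | T1 X5
  B -> T1 T3
  C -> C T1 | T1 T2 | T3 X6
  T0 -> a
  T1 -> c
  T2 -> b
  T3 -> d
  X4 -> C T0
  X5 -> T2 T3
  X6 -> B S

CYK table (by increasing span) — only the sub-triangle for w[1..7]:
  [1..1]={T3}  "d"  orig:{}
  [2..2]={S,T1}  "c"  orig:{S}
  [3..3]={T3}  "d"  orig:{}
  [4..4]={S,T1}  "c"  orig:{S}
  [5..5]={S,T1}  "c"  orig:{S}
  [6..6]={T2}  "b"  orig:{}
  [7..7]={S,T1}  "c"  orig:{S}
  [1..2]=∅  "dc"
  [2..3]={B}  "cd"
  [3..4]=∅  "dc"
  [4..5]=∅  "cc"
  [5..6]={C}  "cb"
  [6..7]={S}  "bc"
  [1..3]={S}  "dcd"
  [2..4]={X6}  "cdc"  orig:{}
  [3..5]=∅  "dcc"
  [4..6]={S}  "ccb"
  [5..7]={C}  "cbc"
  [1..4]={C}  "dcdc"
  [2..5]=∅  "cdcc"
  [3..6]=∅  "dccb"
  [4..7]={S}  "ccbc"
  [1..5]={C}  "dcdcc"
  [2..6]={X6}  "cdccb"  orig:{}
  [3..7]=∅  "dccbc"
  [1..6]={C}  "dcdccb"
  [2..7]={X6}  "cdccbc"  orig:{}
  [1..7]={C}  "dcdccbc"

Original NTs in T[1,7] deriving "dcdccbc": ["C"]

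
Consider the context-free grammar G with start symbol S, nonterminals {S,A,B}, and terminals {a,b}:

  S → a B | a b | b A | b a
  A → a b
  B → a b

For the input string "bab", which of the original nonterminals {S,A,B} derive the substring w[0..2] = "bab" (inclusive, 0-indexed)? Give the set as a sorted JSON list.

CNF form of G:
  S -> T0 B | T0 T1 | T1 A | T1 T0
  A -> T0 T1
  B -> T0 T1
  T0 -> a
  T1 -> b

Fill CYK table bottom-up, restricted to cells inside w[0..2]:
  [0..0]={T1}  "b"  orig:{}
  [1..1]={T0}  "a"  orig:{}
  [2..2]={T1}  "b"  orig:{}
  [0..1]={S}  "ba"
  [1..2]={A,B,S}  "ab"
  [0..2]={S}  "bab"

Original NTs in T[0,2] deriving "bab": ["S"]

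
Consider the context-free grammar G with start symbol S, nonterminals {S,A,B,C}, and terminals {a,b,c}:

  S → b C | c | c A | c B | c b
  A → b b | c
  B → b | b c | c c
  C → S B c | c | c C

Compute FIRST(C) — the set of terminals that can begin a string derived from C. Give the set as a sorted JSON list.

FIRST iteration:
[1]
  A via A→b b: +{b}
  A via A→c: +{c}
  B via B→b: +{b}
  B via B→c c: +{c}
  C via C→c: +{c}
  S via S→b C: +{b}
  S via S→c: +{c}
  S: {b,c}  A: {b,c}  B: {b,c}  C: {c}
[2]
  C via C→S B c: +{b}
  S: {b,c}  A: {b,c}  B: {b,c}  C: {b,c}
[3] (no change)
  S: {b,c}  A: {b,c}  B: {b,c}  C: {b,c}

FIRST(C) = ["b", "c"]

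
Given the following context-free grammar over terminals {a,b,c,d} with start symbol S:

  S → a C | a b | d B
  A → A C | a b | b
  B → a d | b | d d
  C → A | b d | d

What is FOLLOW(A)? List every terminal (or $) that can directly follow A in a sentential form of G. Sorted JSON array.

Compute FIRST by fixpoint:
pass 1:
  A via A→a b: +{a}
  A via A→b: +{b}
  B via B→a d: +{a}
  B via B→b: +{b}
  B via B→d d: +{d}
  C via C→A: +{a,b}
  C via C→d: +{d}
  S via S→a C: +{a}
  S via S→d B: +{d}
  S: {a,d}  A: {a,b}  B: {a,b,d}  C: {a,b,d}
pass 2: (stable)
  S: {a,d}  A: {a,b}  B: {a,b,d}  C: {a,b,d}

FOLLOW iteration:
initialize: $ ∈ FOLLOW(S)
iter 1:
  A→A C: FOLLOW(A) ⊇ FIRST(C) = {a,b,d}; new: +{a,b,d}
  A→A C: FOLLOW(C) ⊇ FOLLOW(A) ⊇ {a,b,d}; new: +{a,b,d}
  S→a C: FOLLOW(C) ⊇ FOLLOW(S) ⊇ {$}; new: +{$}
  S→d B: FOLLOW(B) ⊇ FOLLOW(S) ⊇ {$}; new: +{$}
  S: {$}  A: {a,b,d}  B: {$}  C: {$,a,b,d}
iter 2:
  C→A: FOLLOW(A) ⊇ FOLLOW(C) ⊇ {$,a,b,d}; new: +{$}
  S: {$}  A: {$,a,b,d}  B: {$}  C: {$,a,b,d}
iter 3: (no change)
  S: {$}  A: {$,a,b,d}  B: {$}  C: {$,a,b,d}

FOLLOW(A) = ["$", "a", "b", "d"]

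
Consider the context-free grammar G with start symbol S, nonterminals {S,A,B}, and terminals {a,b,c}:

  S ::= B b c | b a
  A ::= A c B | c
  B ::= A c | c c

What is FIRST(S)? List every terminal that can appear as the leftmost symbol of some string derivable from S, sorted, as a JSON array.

FIRST iteration:
iter 1:
  A via A→c: +{c}
  B via B→A c: +{c}
  S via S→B b c: +{c}
  S via S→b a: +{b}
  S: {b,c}  A: {c}  B: {c}
iter 2: (stable)
  S: {b,c}  A: {c}  B: {c}

FIRST(S) = ["b", "c"]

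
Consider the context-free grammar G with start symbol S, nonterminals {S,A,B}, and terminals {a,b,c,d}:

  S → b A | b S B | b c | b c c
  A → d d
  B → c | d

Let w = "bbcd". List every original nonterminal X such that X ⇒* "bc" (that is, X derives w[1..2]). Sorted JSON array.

CNF form of G:
  S -> T1 A | T1 T2 | T1 X3 | T1 X4
  A -> T0 T0
  B -> c | d
  T0 -> d
  T1 -> b
  T2 -> c
  X3 -> S B
  X4 -> T2 T2

CYK fill (cells [i..j] with 1 ≤ i ≤ j ≤ 2 only):
  [1..1]={T1}  "b"  orig:{}
  [2..2]={B,T2}  "c"  orig:{B}
  [1..2]={S}  "bc"

Original NTs in T[1,2] deriving "bc": ["S"]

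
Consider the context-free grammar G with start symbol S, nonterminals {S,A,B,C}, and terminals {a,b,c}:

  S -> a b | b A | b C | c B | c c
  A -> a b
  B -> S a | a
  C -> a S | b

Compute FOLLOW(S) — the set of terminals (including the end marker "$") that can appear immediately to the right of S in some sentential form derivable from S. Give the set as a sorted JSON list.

FIRST sets, iterate to fixpoint:
pass 1:
  A via A→a b: +{a}
  B via B→a: +{a}
  C via C→a S: +{a}
  C via C→b: +{b}
  S via S→a b: +{a}
  S via S→b A: +{b}
  S via S→c B: +{c}
  FIRST[S]={a,b,c}  FIRST[A]={a}  FIRST[B]={a}  FIRST[C]={a,b}
pass 2:
  B via B→S a: +{b,c}
  FIRST[S]={a,b,c}  FIRST[A]={a}  FIRST[B]={a,b,c}  FIRST[C]={a,b}
pass 3: (stable)
  FIRST[S]={a,b,c}  FIRST[A]={a}  FIRST[B]={a,b,c}  FIRST[C]={a,b}

Compute FOLLOW by fixpoint:
seed FOLLOW(S) with $
round 1:
  B→S a: FOLLOW(S) ⊇ FIRST(a) = {a}; new: +{a}
  S→b A: FOLLOW(A) ⊇ FOLLOW(S) ⊇ {$,a}; new: +{$,a}
  S→b C: FOLLOW(C) ⊇ FOLLOW(S) ⊇ {$,a}; new: +{$,a}
  S→c B: FOLLOW(B) ⊇ FOLLOW(S) ⊇ {$,a}; new: +{$,a}
  FOLLOW(S)={$,a}  FOLLOW(A)={$,a}  FOLLOW(B)={$,a}  FOLLOW(C)={$,a}
round 2: — fixpoint
  FOLLOW(S)={$,a}  FOLLOW(A)={$,a}  FOLLOW(B)={$,a}  FOLLOW(C)={$,a}

FOLLOW(S) = ["$", "a"]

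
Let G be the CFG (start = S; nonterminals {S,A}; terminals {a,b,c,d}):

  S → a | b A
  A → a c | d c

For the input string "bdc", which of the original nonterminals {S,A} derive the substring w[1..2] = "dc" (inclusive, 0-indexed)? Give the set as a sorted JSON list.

CNF form of G:
  S -> T3 A | a
  A -> T0 T1 | T2 T1
  T0 -> a
  T1 -> c
  T2 -> d
  T3 -> b

Fill CYK table bottom-up (cells [i..j] with 1 ≤ i ≤ j ≤ 2 only):
  T[1,1] 'd' = {T2}  orig:{}
  T[2,2] 'c' = {T1}  orig:{}
  T[1,2] 'dc' = {A}

Original NTs in T[1,2] deriving "dc": ["A"]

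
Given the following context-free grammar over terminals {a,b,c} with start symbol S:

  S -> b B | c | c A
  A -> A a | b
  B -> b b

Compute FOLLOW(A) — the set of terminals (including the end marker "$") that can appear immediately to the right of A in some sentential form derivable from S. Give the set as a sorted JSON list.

FIRST iteration:
round 1:
  A via A→b: +{b}
  B via B→b b: +{b}
  S via S→b B: +{b}
  S via S→c: +{c}
  FIRST[S]={b,c}  FIRST[A]={b}  FIRST[B]={b}
round 2: done
  FIRST[S]={b,c}  FIRST[A]={b}  FIRST[B]={b}

FOLLOW iteration:
seed FOLLOW(S) with $
pass 1:
  A→A a: FOLLOW(A) ⊇ FIRST(a) = {a}; new: +{a}
  S→b B: FOLLOW(B) ⊇ FOLLOW(S) ⊇ {$}; new: +{$}
  S→c A: FOLLOW(A) ⊇ FOLLOW(S) ⊇ {$}; new: +{$}
  FOLLOW[S]={$}  FOLLOW[A]={$,a}  FOLLOW[B]={$}
pass 2: (stable)
  FOLLOW[S]={$}  FOLLOW[A]={$,a}  FOLLOW[B]={$}

FOLLOW(A) = ["$", "a"]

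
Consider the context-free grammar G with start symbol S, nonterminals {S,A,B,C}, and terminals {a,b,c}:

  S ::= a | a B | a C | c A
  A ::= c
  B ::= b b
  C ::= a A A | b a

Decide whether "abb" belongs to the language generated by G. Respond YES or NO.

CNF form of G:
  S -> T1 B | T1 C | T2 A | a
  A -> c
  B -> T0 T0
  C -> T0 T1 | T1 X3
  T0 -> b
  T1 -> a
  T2 -> c
  X3 -> A A

CYK table (by increasing span):
  [0..0]={S,T1}  "a"  orig:{S}
  [1..1]={T0}  "b"  orig:{}
  [2..2]={T0}  "b"  orig:{}
  [0..1]=∅  "ab"
  [1..2]={B}  "bb"
  [0..2]={S}  "abb"

S ∈ T[0,2] ⇒ YES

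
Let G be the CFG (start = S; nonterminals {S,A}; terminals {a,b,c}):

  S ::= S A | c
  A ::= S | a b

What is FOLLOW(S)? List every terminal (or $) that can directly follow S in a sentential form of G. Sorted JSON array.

FIRST iteration:
pass 1:
  A via A→a b: +{a}
  S via S→c: +{c}
  FIRST[S]={c}  FIRST[A]={a}
pass 2:
  A via A→S: +{c}
  FIRST[S]={c}  FIRST[A]={a,c}
pass 3: done
  FIRST[S]={c}  FIRST[A]={a,c}

FOLLOW iteration:
FOLLOW(S) := {$}
pass 1:
  S→S A: FOLLOW(S) ⊇ FIRST(A) = {a,c}; new: +{a,c}
  S→S A: FOLLOW(A) ⊇ FOLLOW(S) ⊇ {$,a,c}; new: +{$,a,c}
  S: {$,a,c}  A: {$,a,c}
pass 2: — fixpoint
  S: {$,a,c}  A: {$,a,c}

FOLLOW(S) = ["$", "a", "c"]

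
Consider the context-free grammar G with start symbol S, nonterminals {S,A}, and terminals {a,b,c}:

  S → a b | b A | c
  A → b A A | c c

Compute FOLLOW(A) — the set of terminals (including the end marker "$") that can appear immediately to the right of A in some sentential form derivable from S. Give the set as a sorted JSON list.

FIRST iteration:
pass 1:
  A via A→b A A: +{b}
  A via A→c c: +{c}
  S via S→a b: +{a}
  S via S→b A: +{b}
  S via S→c: +{c}
  S: {a,b,c}  A: {b,c}
pass 2: done
  S: {a,b,c}  A: {b,c}

FOLLOW sets:
FOLLOW(S) := {$}
iter 1:
  A→b A A: FOLLOW(A) ⊇ FIRST(A) = {b,c}; new: +{b,c}
  S→b A: FOLLOW(A) ⊇ FOLLOW(S) ⊇ {$}; new: +{$}
  FOLLOW(S)={$}  FOLLOW(A)={$,b,c}
iter 2: — fixpoint
  FOLLOW(S)={$}  FOLLOW(A)={$,b,c}

FOLLOW(A) = ["$", "b", "c"]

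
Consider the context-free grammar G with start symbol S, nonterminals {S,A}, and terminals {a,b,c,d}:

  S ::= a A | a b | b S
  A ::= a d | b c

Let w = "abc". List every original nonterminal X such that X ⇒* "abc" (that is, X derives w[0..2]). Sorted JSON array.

Convert to CNF:
  S -> T0 A | T0 T2 | T2 S
  A -> T0 T1 | T2 T3
  T0 -> a
  T1 -> d
  T2 -> b
  T3 -> c

Fill CYK table bottom-up — only the sub-triangle for w[0..2]:
  T[0,0] 'a' = {T0}  orig:{}
  T[1,1] 'b' = {T2}  orig:{}
  T[2,2] 'c' = {T3}  orig:{}
  T[0,1] 'ab' = {S}
  T[1,2] 'bc' = {A}
  T[0,2] 'abc' = {S}

Original NTs in T[0,2] deriving "abc": ["S"]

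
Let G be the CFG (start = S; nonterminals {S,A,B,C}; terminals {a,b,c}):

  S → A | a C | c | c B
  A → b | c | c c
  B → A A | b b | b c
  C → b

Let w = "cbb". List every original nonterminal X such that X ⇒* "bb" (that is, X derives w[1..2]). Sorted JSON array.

Convert to CNF:
  S -> T0 B | T0 T0 | T2 C | b | c
  A -> T0 T0 | b | c
  B -> A A | T1 T0 | T1 T1
  C -> b
  T0 -> c
  T1 -> b
  T2 -> a

CYK fill — only the sub-triangle for w[1..2]:
  cell(1,1) b: {A,C,S,T1}  orig:{A,C,S}
  cell(2,2) b: {A,C,S,T1}  orig:{A,C,S}
  cell(1,2) bb: {B}

Original NTs in T[1,2] deriving "bb": ["B"]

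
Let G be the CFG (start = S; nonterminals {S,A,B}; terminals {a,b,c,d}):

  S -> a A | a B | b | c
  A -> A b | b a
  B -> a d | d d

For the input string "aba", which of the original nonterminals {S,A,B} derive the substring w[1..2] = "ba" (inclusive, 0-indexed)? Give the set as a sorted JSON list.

Convert to CNF:
  S -> T1 A | T1 B | b | c
  A -> A T0 | T0 T1
  B -> T1 T2 | T2 T2
  T0 -> b
  T1 -> a
  T2 -> d

CYK fill, restricted to cells inside w[1..2]:
  cell(1,1) b: {S,T0}  orig:{S}
  cell(2,2) a: {T1}  orig:{}
  cell(1,2) ba: {A}

Original NTs in T[1,2] deriving "ba": ["A"]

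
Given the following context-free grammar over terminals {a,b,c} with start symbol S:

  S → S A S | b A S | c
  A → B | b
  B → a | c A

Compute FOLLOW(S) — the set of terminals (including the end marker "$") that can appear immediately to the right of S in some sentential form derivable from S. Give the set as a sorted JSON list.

FIRST sets, iterate to fixpoint:
[1]
  A via A→b: +{b}
  B via B→a: +{a}
  B via B→c A: +{c}
  S via S→b A S: +{b}
  S via S→c: +{c}
  FIRST(S)={b,c}  FIRST(A)={b}  FIRST(B)={a,c}
[2]
  A via A→B: +{a,c}
  FIRST(S)={b,c}  FIRST(A)={a,b,c}  FIRST(B)={a,c}
[3] (stable)
  FIRST(S)={b,c}  FIRST(A)={a,b,c}  FIRST(B)={a,c}

FOLLOW iteration:
initialize: $ ∈ FOLLOW(S)
pass 1:
  S→S A S: FOLLOW(S) ⊇ FIRST(A) = {a,b,c}; new: +{a,b,c}
  S→S A S: FOLLOW(A) ⊇ FIRST(S) = {b,c}; new: +{b,c}
  FOLLOW[S]={$,a,b,c}  FOLLOW[A]={b,c}  FOLLOW[B]={}
pass 2:
  A→B: FOLLOW(B) ⊇ FOLLOW(A) ⊇ {b,c}; new: +{b,c}
  FOLLOW[S]={$,a,b,c}  FOLLOW[A]={b,c}  FOLLOW[B]={b,c}
pass 3: (stable)
  FOLLOW[S]={$,a,b,c}  FOLLOW[A]={b,c}  FOLLOW[B]={b,c}

FOLLOW(S) = ["$", "a", "b", "c"]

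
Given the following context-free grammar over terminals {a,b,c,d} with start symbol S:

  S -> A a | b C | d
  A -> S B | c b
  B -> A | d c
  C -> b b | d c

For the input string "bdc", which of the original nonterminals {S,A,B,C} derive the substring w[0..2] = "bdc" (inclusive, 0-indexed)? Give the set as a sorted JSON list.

Convert to CNF:
  S -> A T3 | T1 C | d
  A -> S B | T0 T1
  B -> S B | T0 T1 | T2 T0
  C -> T1 T1 | T2 T0
  T0 -> c
  T1 -> b
  T2 -> d
  T3 -> a

CYK table (by increasing span) (cells [i..j] with 0 ≤ i ≤ j ≤ 2 only):
  T[0,0] 'b' = {T1}  orig:{}
  T[1,1] 'd' = {S,T2}  orig:{S}
  T[2,2] 'c' = {T0}  orig:{}
  T[0,1] 'bd' = ∅
  T[1,2] 'dc' = {B,C}
  T[0,2] 'bdc' = {S}

Original NTs in T[0,2] deriving "bdc": ["S"]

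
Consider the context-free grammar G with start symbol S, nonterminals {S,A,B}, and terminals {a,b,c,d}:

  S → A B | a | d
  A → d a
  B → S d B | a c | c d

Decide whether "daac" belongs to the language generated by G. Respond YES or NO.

CNF form of G:
  S -> A B | a | d
  A -> T0 T1
  B -> S X3 | T1 T2 | T2 T0
  T0 -> d
  T1 -> a
  T2 -> c
  X3 -> T0 B

CYK table (by increasing span):
  T[0,0] 'd' = {S,T0}  orig:{S}
  T[1,1] 'a' = {S,T1}  orig:{S}
  T[2,2] 'a' = {S,T1}  orig:{S}
  T[3,3] 'c' = {T2}  orig:{}
  T[0,1] 'da' = {A}
  T[1,2] 'aa' = ∅
  T[2,3] 'ac' = {B}
  T[0,2] 'daa' = ∅
  T[1,3] 'aac' = ∅
  T[0,3] 'daac' = {S}

S ∈ T[0,3] ⇒ YES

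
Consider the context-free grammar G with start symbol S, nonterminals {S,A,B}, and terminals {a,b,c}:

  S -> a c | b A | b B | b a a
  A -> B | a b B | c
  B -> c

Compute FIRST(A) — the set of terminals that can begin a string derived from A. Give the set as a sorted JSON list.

Compute FIRST by fixpoint:
pass 1:
  A via A→a b B: +{a}
  A via A→c: +{c}
  B via B→c: +{c}
  S via S→a c: +{a}
  S via S→b A: +{b}
  FIRST(S)={a,b}  FIRST(A)={a,c}  FIRST(B)={c}
pass 2: (stable)
  FIRST(S)={a,b}  FIRST(A)={a,c}  FIRST(B)={c}

FIRST(A) = ["a", "c"]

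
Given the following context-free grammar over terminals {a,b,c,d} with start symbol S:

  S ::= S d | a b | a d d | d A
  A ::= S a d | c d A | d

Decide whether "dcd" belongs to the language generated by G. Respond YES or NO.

Convert to CNF:
  S -> S T1 | T0 T3 | T0 X6 | T1 A
  A -> S X4 | T2 X5 | d
  T0 -> a
  T1 -> d
  T2 -> c
  T3 -> b
  X4 -> T0 T1
  X5 -> T1 A
  X6 -> T1 T1

CYK table (by increasing span):
  [0..0]={A,T1}  "d"  orig:{A}
  [1..1]={T2}  "c"  orig:{}
  [2..2]={A,T1}  "d"  orig:{A}
  [0..1]=∅  "dc"
  [1..2]=∅  "cd"
  [0..2]=∅  "dcd"

S ∉ T[0,2] ⇒ NO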